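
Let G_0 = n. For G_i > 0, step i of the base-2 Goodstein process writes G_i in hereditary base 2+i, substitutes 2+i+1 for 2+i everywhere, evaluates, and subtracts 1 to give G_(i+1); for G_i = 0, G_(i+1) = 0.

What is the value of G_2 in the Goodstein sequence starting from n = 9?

[0] 9 ≡ 2^(2 + 1) + 1 (base 2). Lift 3: 82. −1: 81.
[1] 81 ≡ 3^(3 + 1) (base 3). Lift 4: 1024. −1: 1023.
[2] 1023 ≡ 3·4^4 + 3·4^3 + 3·4^2 + 3·4 + 3 (base 4). Lift 5: 9843. −1: 9842.

1023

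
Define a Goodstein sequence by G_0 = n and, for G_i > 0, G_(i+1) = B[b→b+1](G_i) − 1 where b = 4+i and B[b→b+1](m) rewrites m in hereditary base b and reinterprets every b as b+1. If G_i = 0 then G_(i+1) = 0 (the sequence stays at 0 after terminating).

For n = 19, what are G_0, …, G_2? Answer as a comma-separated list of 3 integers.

[0] 19 ≡ 4^2 + 3 (base 4). Lift 5: 28. −1: 27.
[1] 27 ≡ 5^2 + 2 (base 5). Lift 6: 38. −1: 37.

19, 27, 37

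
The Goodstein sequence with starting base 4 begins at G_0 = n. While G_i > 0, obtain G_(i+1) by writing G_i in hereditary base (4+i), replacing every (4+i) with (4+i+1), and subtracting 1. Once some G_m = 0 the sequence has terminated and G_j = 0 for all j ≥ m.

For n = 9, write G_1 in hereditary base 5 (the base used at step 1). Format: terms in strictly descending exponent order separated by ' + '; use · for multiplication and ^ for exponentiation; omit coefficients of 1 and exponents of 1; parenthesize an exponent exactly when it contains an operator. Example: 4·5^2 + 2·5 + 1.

9 —HB4→ 2·4 + 1 —bump→ 2·5 + 1 = 11 —(−1)→ 10
10 —HB5→ 2·5 —bump→ 2·6 = 12 —(−1)→ 11

2·5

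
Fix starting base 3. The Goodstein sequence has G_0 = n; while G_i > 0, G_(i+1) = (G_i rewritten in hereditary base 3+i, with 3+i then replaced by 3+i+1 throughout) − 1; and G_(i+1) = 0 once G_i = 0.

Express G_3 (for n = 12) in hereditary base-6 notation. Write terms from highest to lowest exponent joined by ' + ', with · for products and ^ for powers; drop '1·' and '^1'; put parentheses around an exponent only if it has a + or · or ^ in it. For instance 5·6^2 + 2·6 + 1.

6^2 + 1

i=0: 12 = 3^2 + 3 (b=3); 3→4: 4^2 + 4 = 20; 20−1 = 19
i=1: 19 = 4^2 + 3 (b=4); 4→5: 5^2 + 3 = 28; 28−1 = 27
i=2: 27 = 5^2 + 2 (b=5); 5→6: 6^2 + 2 = 38; 38−1 = 37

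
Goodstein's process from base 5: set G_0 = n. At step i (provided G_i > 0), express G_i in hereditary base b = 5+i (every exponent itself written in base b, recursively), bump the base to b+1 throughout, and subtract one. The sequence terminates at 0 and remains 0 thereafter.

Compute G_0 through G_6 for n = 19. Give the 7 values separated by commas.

19, 21, 23, 25, 27, 29, 30

(0) 19|_5 = 3·5 + 4 ↦ 3·6 + 4|_6 = 22 ⇒ 21
(1) 21|_6 = 3·6 + 3 ↦ 3·7 + 3|_7 = 24 ⇒ 23
(2) 23|_7 = 3·7 + 2 ↦ 3·8 + 2|_8 = 26 ⇒ 25
(3) 25|_8 = 3·8 + 1 ↦ 3·9 + 1|_9 = 28 ⇒ 27
(4) 27|_9 = 3·9 ↦ 3·10|_10 = 30 ⇒ 29
(5) 29|_10 = 2·10 + 9 ↦ 2·11 + 9|_11 = 31 ⇒ 30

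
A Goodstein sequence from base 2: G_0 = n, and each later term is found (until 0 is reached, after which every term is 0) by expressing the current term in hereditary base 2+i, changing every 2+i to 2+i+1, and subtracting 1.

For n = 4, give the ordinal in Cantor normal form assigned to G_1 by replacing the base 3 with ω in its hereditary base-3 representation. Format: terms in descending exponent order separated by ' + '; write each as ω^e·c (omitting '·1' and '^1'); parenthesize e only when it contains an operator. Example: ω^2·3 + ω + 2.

step 0: 4 = 2^2; sub 3 for 2: 3^3; = 27; G_1 = 27−1 = 26
step 1: 26 = 2·3^2 + 2·3 + 2; sub 4 for 3: 2·4^2 + 2·4 + 2; = 42; G_2 = 42−1 = 41

ω^2·2 + ω·2 + 2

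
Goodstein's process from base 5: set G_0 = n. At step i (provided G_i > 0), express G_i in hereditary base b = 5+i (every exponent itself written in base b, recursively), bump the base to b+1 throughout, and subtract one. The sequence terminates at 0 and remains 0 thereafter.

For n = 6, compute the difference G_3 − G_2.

-1

6 —HB5→ 5 + 1 —bump→ 6 + 1 = 7 —(−1)→ 6
6 —HB6→ 6 —bump→ 7 = 7 —(−1)→ 6
6 —HB7→ 6 —bump→ 6 = 6 —(−1)→ 5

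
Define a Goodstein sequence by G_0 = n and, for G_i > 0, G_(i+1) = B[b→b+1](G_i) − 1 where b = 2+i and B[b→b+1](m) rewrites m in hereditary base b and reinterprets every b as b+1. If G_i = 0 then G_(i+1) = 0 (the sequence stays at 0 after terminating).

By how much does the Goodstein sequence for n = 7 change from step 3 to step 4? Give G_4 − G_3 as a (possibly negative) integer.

43530

i=0: 7 = 2^2 + 2 + 1 (b=2); 2→3: 3^3 + 3 + 1 = 31; 31−1 = 30
i=1: 30 = 3^3 + 3 (b=3); 3→4: 4^4 + 4 = 260; 260−1 = 259
i=2: 259 = 4^4 + 3 (b=4); 4→5: 5^5 + 3 = 3128; 3128−1 = 3127
i=3: 3127 = 5^5 + 2 (b=5); 5→6: 6^6 + 2 = 46658; 46658−1 = 46657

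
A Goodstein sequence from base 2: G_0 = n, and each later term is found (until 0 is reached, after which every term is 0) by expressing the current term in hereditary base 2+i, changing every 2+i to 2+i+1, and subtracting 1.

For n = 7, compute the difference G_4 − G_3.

43530

(0) 7|_2 = 2^2 + 2 + 1 ↦ 3^3 + 3 + 1|_3 = 31 ⇒ 30
(1) 30|_3 = 3^3 + 3 ↦ 4^4 + 4|_4 = 260 ⇒ 259
(2) 259|_4 = 4^4 + 3 ↦ 5^5 + 3|_5 = 3128 ⇒ 3127
(3) 3127|_5 = 5^5 + 2 ↦ 6^6 + 2|_6 = 46658 ⇒ 46657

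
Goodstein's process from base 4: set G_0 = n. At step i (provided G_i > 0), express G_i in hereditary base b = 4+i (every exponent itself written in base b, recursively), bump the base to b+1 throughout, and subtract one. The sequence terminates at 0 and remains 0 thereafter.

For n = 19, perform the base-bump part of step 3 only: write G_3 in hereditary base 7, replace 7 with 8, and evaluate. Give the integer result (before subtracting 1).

64

G_0 = 19. HB_4(19) = 4^2 + 3. Bump = 28. G_1 = 27.
G_1 = 27. HB_5(27) = 5^2 + 2. Bump = 38. G_2 = 37.
G_2 = 37. HB_6(37) = 6^2 + 1. Bump = 50. G_3 = 49.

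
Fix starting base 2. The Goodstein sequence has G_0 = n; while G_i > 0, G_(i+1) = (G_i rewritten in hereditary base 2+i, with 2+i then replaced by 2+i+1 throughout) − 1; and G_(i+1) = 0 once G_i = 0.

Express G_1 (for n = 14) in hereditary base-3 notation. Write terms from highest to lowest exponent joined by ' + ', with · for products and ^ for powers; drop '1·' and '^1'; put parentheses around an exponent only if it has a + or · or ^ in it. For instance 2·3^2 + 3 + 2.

i=0: 14 = 2^(2 + 1) + 2^2 + 2 (b=2); 2→3: 3^(3 + 1) + 3^3 + 3 = 111; 111−1 = 110
i=1: 110 = 3^(3 + 1) + 3^3 + 2 (b=3); 3→4: 4^(4 + 1) + 4^4 + 2 = 1282; 1282−1 = 1281

3^(3 + 1) + 3^3 + 2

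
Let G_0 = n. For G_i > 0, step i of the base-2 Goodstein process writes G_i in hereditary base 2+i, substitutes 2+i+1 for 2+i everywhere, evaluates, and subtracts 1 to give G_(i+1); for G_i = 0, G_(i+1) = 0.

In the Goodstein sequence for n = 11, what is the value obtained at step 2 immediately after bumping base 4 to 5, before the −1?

15628

G_0=11  [base 2] 2^(2 + 1) + 2 + 1  →[2↦3]→  3^(3 + 1) + 3 + 1 = 85  −1 ⇒ G_1=84
G_1=84  [base 3] 3^(3 + 1) + 3  →[3↦4]→  4^(4 + 1) + 4 = 1028  −1 ⇒ G_2=1027
G_2=1027  [base 4] 4^(4 + 1) + 3  →[4↦5]→  5^(5 + 1) + 3 = 15628  −1 ⇒ G_3=15627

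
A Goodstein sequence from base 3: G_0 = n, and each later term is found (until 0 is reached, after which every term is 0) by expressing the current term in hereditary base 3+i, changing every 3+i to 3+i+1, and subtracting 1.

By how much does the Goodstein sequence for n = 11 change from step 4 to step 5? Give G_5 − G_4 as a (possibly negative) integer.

4

G_0=11  [base 3] 3^2 + 2  →[3↦4]→  4^2 + 2 = 18  −1 ⇒ G_1=17
G_1=17  [base 4] 4^2 + 1  →[4↦5]→  5^2 + 1 = 26  −1 ⇒ G_2=25
G_2=25  [base 5] 5^2  →[5↦6]→  6^2 = 36  −1 ⇒ G_3=35
G_3=35  [base 6] 5·6 + 5  →[6↦7]→  5·7 + 5 = 40  −1 ⇒ G_4=39
G_4=39  [base 7] 5·7 + 4  →[7↦8]→  5·8 + 4 = 44  −1 ⇒ G_5=43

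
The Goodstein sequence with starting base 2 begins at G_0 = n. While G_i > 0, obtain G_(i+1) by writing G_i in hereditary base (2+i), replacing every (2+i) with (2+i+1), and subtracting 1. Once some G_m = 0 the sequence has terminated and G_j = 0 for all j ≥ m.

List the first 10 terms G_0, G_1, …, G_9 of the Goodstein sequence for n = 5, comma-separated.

5, 27, 255, 467, 775, 1197, 1751, 2454, 3325, 4382

step 0: 5 = 2^2 + 1; sub 3 for 2: 3^3 + 1; = 28; G_1 = 28−1 = 27
step 1: 27 = 3^3; sub 4 for 3: 4^4; = 256; G_2 = 256−1 = 255
step 2: 255 = 3·4^3 + 3·4^2 + 3·4 + 3; sub 5 for 4: 3·5^3 + 3·5^2 + 3·5 + 3; = 468; G_3 = 468−1 = 467
step 3: 467 = 3·5^3 + 3·5^2 + 3·5 + 2; sub 6 for 5: 3·6^3 + 3·6^2 + 3·6 + 2; = 776; G_4 = 776−1 = 775
step 4: 775 = 3·6^3 + 3·6^2 + 3·6 + 1; sub 7 for 6: 3·7^3 + 3·7^2 + 3·7 + 1; = 1198; G_5 = 1198−1 = 1197
step 5: 1197 = 3·7^3 + 3·7^2 + 3·7; sub 8 for 7: 3·8^3 + 3·8^2 + 3·8; = 1752; G_6 = 1752−1 = 1751
step 6: 1751 = 3·8^3 + 3·8^2 + 2·8 + 7; sub 9 for 8: 3·9^3 + 3·9^2 + 2·9 + 7; = 2455; G_7 = 2455−1 = 2454
step 7: 2454 = 3·9^3 + 3·9^2 + 2·9 + 6; sub 10 for 9: 3·10^3 + 3·10^2 + 2·10 + 6; = 3326; G_8 = 3326−1 = 3325
step 8: 3325 = 3·10^3 + 3·10^2 + 2·10 + 5; sub 11 for 10: 3·11^3 + 3·11^2 + 2·11 + 5; = 4383; G_9 = 4383−1 = 4382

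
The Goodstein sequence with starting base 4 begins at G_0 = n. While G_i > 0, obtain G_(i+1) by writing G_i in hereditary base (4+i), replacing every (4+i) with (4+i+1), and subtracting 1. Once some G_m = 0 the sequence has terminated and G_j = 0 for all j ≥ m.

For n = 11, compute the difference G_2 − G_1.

G_0 = 11. HB_4(11) = 2·4 + 3. Bump = 13. G_1 = 12.
G_1 = 12. HB_5(12) = 2·5 + 2. Bump = 14. G_2 = 13.

1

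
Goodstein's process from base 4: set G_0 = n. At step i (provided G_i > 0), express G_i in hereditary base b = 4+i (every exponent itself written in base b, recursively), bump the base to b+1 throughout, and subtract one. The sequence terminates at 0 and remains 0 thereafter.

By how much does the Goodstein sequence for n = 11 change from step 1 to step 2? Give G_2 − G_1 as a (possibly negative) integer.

1

G_0 = 11. HB_4(11) = 2·4 + 3. Bump = 13. G_1 = 12.
G_1 = 12. HB_5(12) = 2·5 + 2. Bump = 14. G_2 = 13.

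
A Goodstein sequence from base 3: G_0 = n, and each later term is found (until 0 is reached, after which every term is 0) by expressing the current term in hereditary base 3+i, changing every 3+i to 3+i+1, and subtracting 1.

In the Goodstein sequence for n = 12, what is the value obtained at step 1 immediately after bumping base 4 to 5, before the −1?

28

i=0: 12 = 3^2 + 3 (b=3); 3→4: 4^2 + 4 = 20; 20−1 = 19
i=1: 19 = 4^2 + 3 (b=4); 4→5: 5^2 + 3 = 28; 28−1 = 27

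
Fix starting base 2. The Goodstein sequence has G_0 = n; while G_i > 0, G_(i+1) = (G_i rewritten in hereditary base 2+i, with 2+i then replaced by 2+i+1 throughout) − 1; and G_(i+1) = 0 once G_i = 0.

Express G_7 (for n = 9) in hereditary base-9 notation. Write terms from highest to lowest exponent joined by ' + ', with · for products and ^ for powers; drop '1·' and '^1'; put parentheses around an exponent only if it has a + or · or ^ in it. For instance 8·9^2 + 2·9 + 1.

3·9^9 + 3·9^3 + 3·9^2 + 2·9 + 6

G_0 = 9. HB_2(9) = 2^(2 + 1) + 1. Bump = 82. G_1 = 81.
G_1 = 81. HB_3(81) = 3^(3 + 1). Bump = 1024. G_2 = 1023.
G_2 = 1023. HB_4(1023) = 3·4^4 + 3·4^3 + 3·4^2 + 3·4 + 3. Bump = 9843. G_3 = 9842.
G_3 = 9842. HB_5(9842) = 3·5^5 + 3·5^3 + 3·5^2 + 3·5 + 2. Bump = 140744. G_4 = 140743.
G_4 = 140743. HB_6(140743) = 3·6^6 + 3·6^3 + 3·6^2 + 3·6 + 1. Bump = 2471827. G_5 = 2471826.
G_5 = 2471826. HB_7(2471826) = 3·7^7 + 3·7^3 + 3·7^2 + 3·7. Bump = 50333400. G_6 = 50333399.
G_6 = 50333399. HB_8(50333399) = 3·8^8 + 3·8^3 + 3·8^2 + 2·8 + 7. Bump = 1162263922. G_7 = 1162263921.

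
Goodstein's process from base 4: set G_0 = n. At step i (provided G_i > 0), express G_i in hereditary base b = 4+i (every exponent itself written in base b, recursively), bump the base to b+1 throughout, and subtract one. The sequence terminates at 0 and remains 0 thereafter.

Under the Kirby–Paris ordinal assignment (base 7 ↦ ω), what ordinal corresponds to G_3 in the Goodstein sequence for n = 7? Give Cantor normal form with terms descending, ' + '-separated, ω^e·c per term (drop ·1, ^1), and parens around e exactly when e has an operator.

ω

G_0=7  [base 4] 4 + 3  →[4↦5]→  5 + 3 = 8  −1 ⇒ G_1=7
G_1=7  [base 5] 5 + 2  →[5↦6]→  6 + 2 = 8  −1 ⇒ G_2=7
G_2=7  [base 6] 6 + 1  →[6↦7]→  7 + 1 = 8  −1 ⇒ G_3=7
G_3=7  [base 7] 7  →[7↦8]→  8 = 8  −1 ⇒ G_4=7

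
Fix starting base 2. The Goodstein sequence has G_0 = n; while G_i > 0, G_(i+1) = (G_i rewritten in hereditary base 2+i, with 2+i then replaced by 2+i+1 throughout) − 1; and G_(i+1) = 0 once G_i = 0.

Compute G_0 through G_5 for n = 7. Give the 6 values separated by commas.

step 0: 7 = 2^2 + 2 + 1; sub 3 for 2: 3^3 + 3 + 1; = 31; G_1 = 31−1 = 30
step 1: 30 = 3^3 + 3; sub 4 for 3: 4^4 + 4; = 260; G_2 = 260−1 = 259
step 2: 259 = 4^4 + 3; sub 5 for 4: 5^5 + 3; = 3128; G_3 = 3128−1 = 3127
step 3: 3127 = 5^5 + 2; sub 6 for 5: 6^6 + 2; = 46658; G_4 = 46658−1 = 46657
step 4: 46657 = 6^6 + 1; sub 7 for 6: 7^7 + 1; = 823544; G_5 = 823544−1 = 823543

7, 30, 259, 3127, 46657, 823543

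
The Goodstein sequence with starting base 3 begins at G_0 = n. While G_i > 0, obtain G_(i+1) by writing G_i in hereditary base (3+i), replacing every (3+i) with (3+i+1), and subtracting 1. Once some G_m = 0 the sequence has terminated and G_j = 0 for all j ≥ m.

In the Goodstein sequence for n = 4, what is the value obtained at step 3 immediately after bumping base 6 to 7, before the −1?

i=0: 4 = 3 + 1 (b=3); 3→4: 4 + 1 = 5; 5−1 = 4
i=1: 4 = 4 (b=4); 4→5: 5 = 5; 5−1 = 4
i=2: 4 = 4 (b=5); 5→6: 4 = 4; 4−1 = 3

3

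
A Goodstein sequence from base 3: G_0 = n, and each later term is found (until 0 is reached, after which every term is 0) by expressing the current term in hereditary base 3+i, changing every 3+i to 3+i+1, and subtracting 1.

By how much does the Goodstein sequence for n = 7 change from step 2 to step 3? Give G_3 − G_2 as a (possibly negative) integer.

G_0 = 7. HB_3(7) = 2·3 + 1. Bump = 9. G_1 = 8.
G_1 = 8. HB_4(8) = 2·4. Bump = 10. G_2 = 9.
G_2 = 9. HB_5(9) = 5 + 4. Bump = 10. G_3 = 9.

0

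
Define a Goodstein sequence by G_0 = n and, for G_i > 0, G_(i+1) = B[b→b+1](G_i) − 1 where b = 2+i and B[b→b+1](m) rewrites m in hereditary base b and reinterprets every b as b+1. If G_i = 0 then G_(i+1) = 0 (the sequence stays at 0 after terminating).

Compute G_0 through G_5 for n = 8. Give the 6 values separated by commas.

(0) 8|_2 = 2^(2 + 1) ↦ 3^(3 + 1)|_3 = 81 ⇒ 80
(1) 80|_3 = 2·3^3 + 2·3^2 + 2·3 + 2 ↦ 2·4^4 + 2·4^2 + 2·4 + 2|_4 = 554 ⇒ 553
(2) 553|_4 = 2·4^4 + 2·4^2 + 2·4 + 1 ↦ 2·5^5 + 2·5^2 + 2·5 + 1|_5 = 6311 ⇒ 6310
(3) 6310|_5 = 2·5^5 + 2·5^2 + 2·5 ↦ 2·6^6 + 2·6^2 + 2·6|_6 = 93396 ⇒ 93395
(4) 93395|_6 = 2·6^6 + 2·6^2 + 6 + 5 ↦ 2·7^7 + 2·7^2 + 7 + 5|_7 = 1647196 ⇒ 1647195

8, 80, 553, 6310, 93395, 1647195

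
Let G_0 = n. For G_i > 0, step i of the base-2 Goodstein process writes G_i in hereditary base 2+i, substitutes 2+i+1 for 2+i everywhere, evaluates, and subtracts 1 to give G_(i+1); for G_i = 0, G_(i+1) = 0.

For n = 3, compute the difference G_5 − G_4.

-1

step 0: 3 = 2 + 1; sub 3 for 2: 3 + 1; = 4; G_1 = 4−1 = 3
step 1: 3 = 3; sub 4 for 3: 4; = 4; G_2 = 4−1 = 3
step 2: 3 = 3; sub 5 for 4: 3; = 3; G_3 = 3−1 = 2
step 3: 2 = 2; sub 6 for 5: 2; = 2; G_4 = 2−1 = 1
step 4: 1 = 1; sub 7 for 6: 1; = 1; G_5 = 1−1 = 0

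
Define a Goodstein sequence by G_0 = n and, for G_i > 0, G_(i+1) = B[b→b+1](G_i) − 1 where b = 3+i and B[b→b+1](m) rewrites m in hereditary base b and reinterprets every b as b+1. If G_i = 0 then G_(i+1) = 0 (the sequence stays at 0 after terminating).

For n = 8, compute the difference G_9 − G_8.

i=0: 8 = 2·3 + 2 (b=3); 3→4: 2·4 + 2 = 10; 10−1 = 9
i=1: 9 = 2·4 + 1 (b=4); 4→5: 2·5 + 1 = 11; 11−1 = 10
i=2: 10 = 2·5 (b=5); 5→6: 2·6 = 12; 12−1 = 11
i=3: 11 = 6 + 5 (b=6); 6→7: 7 + 5 = 12; 12−1 = 11
i=4: 11 = 7 + 4 (b=7); 7→8: 8 + 4 = 12; 12−1 = 11
i=5: 11 = 8 + 3 (b=8); 8→9: 9 + 3 = 12; 12−1 = 11
i=6: 11 = 9 + 2 (b=9); 9→10: 10 + 2 = 12; 12−1 = 11
i=7: 11 = 10 + 1 (b=10); 10→11: 11 + 1 = 12; 12−1 = 11
i=8: 11 = 11 (b=11); 11→12: 12 = 12; 12−1 = 11

0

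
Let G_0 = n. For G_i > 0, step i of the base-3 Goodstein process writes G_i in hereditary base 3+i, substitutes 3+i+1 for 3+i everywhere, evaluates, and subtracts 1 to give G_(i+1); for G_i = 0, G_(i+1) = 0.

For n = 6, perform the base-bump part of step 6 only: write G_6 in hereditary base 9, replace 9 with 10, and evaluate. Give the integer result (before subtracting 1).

i=0: 6 = 2·3 (b=3); 3→4: 2·4 = 8; 8−1 = 7
i=1: 7 = 4 + 3 (b=4); 4→5: 5 + 3 = 8; 8−1 = 7
i=2: 7 = 5 + 2 (b=5); 5→6: 6 + 2 = 8; 8−1 = 7
i=3: 7 = 6 + 1 (b=6); 6→7: 7 + 1 = 8; 8−1 = 7
i=4: 7 = 7 (b=7); 7→8: 8 = 8; 8−1 = 7
i=5: 7 = 7 (b=8); 8→9: 7 = 7; 7−1 = 6
i=6: 6 = 6 (b=9); 9→10: 6 = 6; 6−1 = 5

6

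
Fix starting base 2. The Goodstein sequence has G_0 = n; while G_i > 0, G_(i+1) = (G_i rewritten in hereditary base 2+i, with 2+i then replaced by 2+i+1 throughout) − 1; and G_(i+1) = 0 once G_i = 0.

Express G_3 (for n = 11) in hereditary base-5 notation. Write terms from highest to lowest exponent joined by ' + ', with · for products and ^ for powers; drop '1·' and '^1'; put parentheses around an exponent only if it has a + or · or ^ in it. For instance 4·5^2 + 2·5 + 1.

5^(5 + 1) + 2

G_0=11  [base 2] 2^(2 + 1) + 2 + 1  →[2↦3]→  3^(3 + 1) + 3 + 1 = 85  −1 ⇒ G_1=84
G_1=84  [base 3] 3^(3 + 1) + 3  →[3↦4]→  4^(4 + 1) + 4 = 1028  −1 ⇒ G_2=1027
G_2=1027  [base 4] 4^(4 + 1) + 3  →[4↦5]→  5^(5 + 1) + 3 = 15628  −1 ⇒ G_3=15627
G_3=15627  [base 5] 5^(5 + 1) + 2  →[5↦6]→  6^(6 + 1) + 2 = 279938  −1 ⇒ G_4=279937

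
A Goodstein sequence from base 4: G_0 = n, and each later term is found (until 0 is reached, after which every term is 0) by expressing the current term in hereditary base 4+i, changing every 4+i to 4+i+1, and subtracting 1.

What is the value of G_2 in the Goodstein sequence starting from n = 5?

step 0: 5 = 4 + 1; sub 5 for 4: 5 + 1; = 6; G_1 = 6−1 = 5
step 1: 5 = 5; sub 6 for 5: 6; = 6; G_2 = 6−1 = 5
step 2: 5 = 5; sub 7 for 6: 5; = 5; G_3 = 5−1 = 4

5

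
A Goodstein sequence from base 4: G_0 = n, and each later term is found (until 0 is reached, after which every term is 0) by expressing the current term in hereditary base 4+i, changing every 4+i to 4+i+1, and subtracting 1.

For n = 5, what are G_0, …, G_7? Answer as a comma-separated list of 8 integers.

5, 5, 5, 4, 3, 2, 1, 0

i=0: 5 = 4 + 1 (b=4); 4→5: 5 + 1 = 6; 6−1 = 5
i=1: 5 = 5 (b=5); 5→6: 6 = 6; 6−1 = 5
i=2: 5 = 5 (b=6); 6→7: 5 = 5; 5−1 = 4
i=3: 4 = 4 (b=7); 7→8: 4 = 4; 4−1 = 3
i=4: 3 = 3 (b=8); 8→9: 3 = 3; 3−1 = 2
i=5: 2 = 2 (b=9); 9→10: 2 = 2; 2−1 = 1
i=6: 1 = 1 (b=10); 10→11: 1 = 1; 1−1 = 0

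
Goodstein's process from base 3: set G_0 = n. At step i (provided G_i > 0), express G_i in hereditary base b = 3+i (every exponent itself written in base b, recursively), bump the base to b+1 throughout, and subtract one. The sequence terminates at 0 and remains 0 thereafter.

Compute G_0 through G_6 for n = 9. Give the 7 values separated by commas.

9, 15, 17, 19, 21, 23, 24

step 0: 9 = 3^2; sub 4 for 3: 4^2; = 16; G_1 = 16−1 = 15
step 1: 15 = 3·4 + 3; sub 5 for 4: 3·5 + 3; = 18; G_2 = 18−1 = 17
step 2: 17 = 3·5 + 2; sub 6 for 5: 3·6 + 2; = 20; G_3 = 20−1 = 19
step 3: 19 = 3·6 + 1; sub 7 for 6: 3·7 + 1; = 22; G_4 = 22−1 = 21
step 4: 21 = 3·7; sub 8 for 7: 3·8; = 24; G_5 = 24−1 = 23
step 5: 23 = 2·8 + 7; sub 9 for 8: 2·9 + 7; = 25; G_6 = 25−1 = 24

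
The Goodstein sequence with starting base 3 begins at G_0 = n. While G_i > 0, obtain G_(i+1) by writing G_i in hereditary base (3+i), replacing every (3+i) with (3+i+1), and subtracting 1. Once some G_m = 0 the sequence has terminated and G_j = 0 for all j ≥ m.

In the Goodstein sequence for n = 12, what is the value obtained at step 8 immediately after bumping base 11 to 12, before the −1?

88

(0) 12|_3 = 3^2 + 3 ↦ 4^2 + 4|_4 = 20 ⇒ 19
(1) 19|_4 = 4^2 + 3 ↦ 5^2 + 3|_5 = 28 ⇒ 27
(2) 27|_5 = 5^2 + 2 ↦ 6^2 + 2|_6 = 38 ⇒ 37
(3) 37|_6 = 6^2 + 1 ↦ 7^2 + 1|_7 = 50 ⇒ 49
(4) 49|_7 = 7^2 ↦ 8^2|_8 = 64 ⇒ 63
(5) 63|_8 = 7·8 + 7 ↦ 7·9 + 7|_9 = 70 ⇒ 69
(6) 69|_9 = 7·9 + 6 ↦ 7·10 + 6|_10 = 76 ⇒ 75
(7) 75|_10 = 7·10 + 5 ↦ 7·11 + 5|_11 = 82 ⇒ 81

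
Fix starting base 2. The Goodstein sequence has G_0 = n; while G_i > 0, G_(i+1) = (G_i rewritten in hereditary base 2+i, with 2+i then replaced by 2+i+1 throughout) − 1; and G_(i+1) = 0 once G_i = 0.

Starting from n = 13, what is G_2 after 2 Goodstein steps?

G_0 = 13. HB_2(13) = 2^(2 + 1) + 2^2 + 1. Bump = 109. G_1 = 108.
G_1 = 108. HB_3(108) = 3^(3 + 1) + 3^3. Bump = 1280. G_2 = 1279.
G_2 = 1279. HB_4(1279) = 4^(4 + 1) + 3·4^3 + 3·4^2 + 3·4 + 3. Bump = 16093. G_3 = 16092.

1279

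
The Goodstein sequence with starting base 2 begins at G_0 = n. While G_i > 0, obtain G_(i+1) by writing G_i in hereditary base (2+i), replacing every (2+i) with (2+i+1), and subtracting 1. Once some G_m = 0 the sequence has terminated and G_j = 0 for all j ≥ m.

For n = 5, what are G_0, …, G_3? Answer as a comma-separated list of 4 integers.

G_0=5  [base 2] 2^2 + 1  →[2↦3]→  3^3 + 1 = 28  −1 ⇒ G_1=27
G_1=27  [base 3] 3^3  →[3↦4]→  4^4 = 256  −1 ⇒ G_2=255
G_2=255  [base 4] 3·4^3 + 3·4^2 + 3·4 + 3  →[4↦5]→  3·5^3 + 3·5^2 + 3·5 + 3 = 468  −1 ⇒ G_3=467

5, 27, 255, 467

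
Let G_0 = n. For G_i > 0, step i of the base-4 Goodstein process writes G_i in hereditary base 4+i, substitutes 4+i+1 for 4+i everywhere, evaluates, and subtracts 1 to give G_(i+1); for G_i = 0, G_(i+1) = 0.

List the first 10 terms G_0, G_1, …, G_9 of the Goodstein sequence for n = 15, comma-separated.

(0) 15|_4 = 3·4 + 3 ↦ 3·5 + 3|_5 = 18 ⇒ 17
(1) 17|_5 = 3·5 + 2 ↦ 3·6 + 2|_6 = 20 ⇒ 19
(2) 19|_6 = 3·6 + 1 ↦ 3·7 + 1|_7 = 22 ⇒ 21
(3) 21|_7 = 3·7 ↦ 3·8|_8 = 24 ⇒ 23
(4) 23|_8 = 2·8 + 7 ↦ 2·9 + 7|_9 = 25 ⇒ 24
(5) 24|_9 = 2·9 + 6 ↦ 2·10 + 6|_10 = 26 ⇒ 25
(6) 25|_10 = 2·10 + 5 ↦ 2·11 + 5|_11 = 27 ⇒ 26
(7) 26|_11 = 2·11 + 4 ↦ 2·12 + 4|_12 = 28 ⇒ 27
(8) 27|_12 = 2·12 + 3 ↦ 2·13 + 3|_13 = 29 ⇒ 28

15, 17, 19, 21, 23, 24, 25, 26, 27, 28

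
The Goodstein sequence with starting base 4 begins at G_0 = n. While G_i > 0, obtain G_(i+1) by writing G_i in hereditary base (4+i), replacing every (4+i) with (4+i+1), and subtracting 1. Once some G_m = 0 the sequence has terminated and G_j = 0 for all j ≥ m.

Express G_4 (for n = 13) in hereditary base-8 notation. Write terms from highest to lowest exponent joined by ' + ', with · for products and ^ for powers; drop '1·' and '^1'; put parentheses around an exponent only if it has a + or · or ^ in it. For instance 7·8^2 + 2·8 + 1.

i=0: 13 = 3·4 + 1 (b=4); 4→5: 3·5 + 1 = 16; 16−1 = 15
i=1: 15 = 3·5 (b=5); 5→6: 3·6 = 18; 18−1 = 17
i=2: 17 = 2·6 + 5 (b=6); 6→7: 2·7 + 5 = 19; 19−1 = 18
i=3: 18 = 2·7 + 4 (b=7); 7→8: 2·8 + 4 = 20; 20−1 = 19

2·8 + 3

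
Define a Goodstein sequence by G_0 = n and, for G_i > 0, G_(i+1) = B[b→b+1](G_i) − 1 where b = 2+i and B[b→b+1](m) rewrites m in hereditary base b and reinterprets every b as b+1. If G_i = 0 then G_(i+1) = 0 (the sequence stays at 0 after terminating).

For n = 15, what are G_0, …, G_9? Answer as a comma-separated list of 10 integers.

[0] 15 ≡ 2^(2 + 1) + 2^2 + 2 + 1 (base 2). Lift 3: 112. −1: 111.
[1] 111 ≡ 3^(3 + 1) + 3^3 + 3 (base 3). Lift 4: 1284. −1: 1283.
[2] 1283 ≡ 4^(4 + 1) + 4^4 + 3 (base 4). Lift 5: 18753. −1: 18752.
[3] 18752 ≡ 5^(5 + 1) + 5^5 + 2 (base 5). Lift 6: 326594. −1: 326593.
[4] 326593 ≡ 6^(6 + 1) + 6^6 + 1 (base 6). Lift 7: 6588345. −1: 6588344.
[5] 6588344 ≡ 7^(7 + 1) + 7^7 (base 7). Lift 8: 150994944. −1: 150994943.
[6] 150994943 ≡ 8^(8 + 1) + 7·8^7 + 7·8^6 + 7·8^5 + 7·8^4 + 7·8^3 + 7·8^2 + 7·8 + 7 (base 8). Lift 9: 3524450281. −1: 3524450280.
[7] 3524450280 ≡ 9^(9 + 1) + 7·9^7 + 7·9^6 + 7·9^5 + 7·9^4 + 7·9^3 + 7·9^2 + 7·9 + 6 (base 9). Lift 10: 100077777776. −1: 100077777775.
[8] 100077777775 ≡ 10^(10 + 1) + 7·10^7 + 7·10^6 + 7·10^5 + 7·10^4 + 7·10^3 + 7·10^2 + 7·10 + 5 (base 10). Lift 11: 3138578427935. −1: 3138578427934.

15, 111, 1283, 18752, 326593, 6588344, 150994943, 3524450280, 100077777775, 3138578427934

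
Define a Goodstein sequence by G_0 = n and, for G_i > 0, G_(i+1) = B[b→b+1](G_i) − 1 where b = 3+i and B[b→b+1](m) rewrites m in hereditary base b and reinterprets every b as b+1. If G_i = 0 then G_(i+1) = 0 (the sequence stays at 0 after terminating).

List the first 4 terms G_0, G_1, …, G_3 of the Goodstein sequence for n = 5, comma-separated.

5, 5, 5, 5

step 0: 5 = 3 + 2; sub 4 for 3: 4 + 2; = 6; G_1 = 6−1 = 5
step 1: 5 = 4 + 1; sub 5 for 4: 5 + 1; = 6; G_2 = 6−1 = 5
step 2: 5 = 5; sub 6 for 5: 6; = 6; G_3 = 6−1 = 5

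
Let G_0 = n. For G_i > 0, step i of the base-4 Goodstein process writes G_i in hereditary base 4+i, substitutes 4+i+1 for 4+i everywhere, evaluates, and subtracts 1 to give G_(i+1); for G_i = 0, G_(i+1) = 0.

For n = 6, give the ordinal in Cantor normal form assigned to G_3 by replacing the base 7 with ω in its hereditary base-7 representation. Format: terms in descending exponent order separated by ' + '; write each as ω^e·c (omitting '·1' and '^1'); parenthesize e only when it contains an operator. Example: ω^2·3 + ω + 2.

6

i=0: 6 = 4 + 2 (b=4); 4→5: 5 + 2 = 7; 7−1 = 6
i=1: 6 = 5 + 1 (b=5); 5→6: 6 + 1 = 7; 7−1 = 6
i=2: 6 = 6 (b=6); 6→7: 7 = 7; 7−1 = 6
i=3: 6 = 6 (b=7); 7→8: 6 = 6; 6−1 = 5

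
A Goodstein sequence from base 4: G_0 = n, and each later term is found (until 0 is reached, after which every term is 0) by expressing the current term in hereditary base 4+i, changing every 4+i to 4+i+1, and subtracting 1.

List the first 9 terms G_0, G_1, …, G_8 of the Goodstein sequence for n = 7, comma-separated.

7, 7, 7, 7, 7, 6, 5, 4, 3

step 0: 7 = 4 + 3; sub 5 for 4: 5 + 3; = 8; G_1 = 8−1 = 7
step 1: 7 = 5 + 2; sub 6 for 5: 6 + 2; = 8; G_2 = 8−1 = 7
step 2: 7 = 6 + 1; sub 7 for 6: 7 + 1; = 8; G_3 = 8−1 = 7
step 3: 7 = 7; sub 8 for 7: 8; = 8; G_4 = 8−1 = 7
step 4: 7 = 7; sub 9 for 8: 7; = 7; G_5 = 7−1 = 6
step 5: 6 = 6; sub 10 for 9: 6; = 6; G_6 = 6−1 = 5
step 6: 5 = 5; sub 11 for 10: 5; = 5; G_7 = 5−1 = 4
step 7: 4 = 4; sub 12 for 11: 4; = 4; G_8 = 4−1 = 3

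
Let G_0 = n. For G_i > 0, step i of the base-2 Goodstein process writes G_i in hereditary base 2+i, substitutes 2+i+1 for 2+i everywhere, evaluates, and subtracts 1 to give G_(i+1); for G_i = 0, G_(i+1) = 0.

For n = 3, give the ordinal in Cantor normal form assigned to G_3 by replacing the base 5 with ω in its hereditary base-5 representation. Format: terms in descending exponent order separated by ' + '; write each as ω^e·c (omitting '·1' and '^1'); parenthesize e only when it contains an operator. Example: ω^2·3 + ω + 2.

3 —HB2→ 2 + 1 —bump→ 3 + 1 = 4 —(−1)→ 3
3 —HB3→ 3 —bump→ 4 = 4 —(−1)→ 3
3 —HB4→ 3 —bump→ 3 = 3 —(−1)→ 2

2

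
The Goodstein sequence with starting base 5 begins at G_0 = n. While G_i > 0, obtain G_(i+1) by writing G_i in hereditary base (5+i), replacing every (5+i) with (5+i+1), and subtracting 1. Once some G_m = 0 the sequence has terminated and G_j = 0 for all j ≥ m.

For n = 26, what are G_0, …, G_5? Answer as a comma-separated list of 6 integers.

(0) 26|_5 = 5^2 + 1 ↦ 6^2 + 1|_6 = 37 ⇒ 36
(1) 36|_6 = 6^2 ↦ 7^2|_7 = 49 ⇒ 48
(2) 48|_7 = 6·7 + 6 ↦ 6·8 + 6|_8 = 54 ⇒ 53
(3) 53|_8 = 6·8 + 5 ↦ 6·9 + 5|_9 = 59 ⇒ 58
(4) 58|_9 = 6·9 + 4 ↦ 6·10 + 4|_10 = 64 ⇒ 63

26, 36, 48, 53, 58, 63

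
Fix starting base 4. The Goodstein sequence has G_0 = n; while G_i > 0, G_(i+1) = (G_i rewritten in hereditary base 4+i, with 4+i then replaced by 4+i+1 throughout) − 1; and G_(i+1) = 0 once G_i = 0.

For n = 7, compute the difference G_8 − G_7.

i=0: 7 = 4 + 3 (b=4); 4→5: 5 + 3 = 8; 8−1 = 7
i=1: 7 = 5 + 2 (b=5); 5→6: 6 + 2 = 8; 8−1 = 7
i=2: 7 = 6 + 1 (b=6); 6→7: 7 + 1 = 8; 8−1 = 7
i=3: 7 = 7 (b=7); 7→8: 8 = 8; 8−1 = 7
i=4: 7 = 7 (b=8); 8→9: 7 = 7; 7−1 = 6
i=5: 6 = 6 (b=9); 9→10: 6 = 6; 6−1 = 5
i=6: 5 = 5 (b=10); 10→11: 5 = 5; 5−1 = 4
i=7: 4 = 4 (b=11); 11→12: 4 = 4; 4−1 = 3

-1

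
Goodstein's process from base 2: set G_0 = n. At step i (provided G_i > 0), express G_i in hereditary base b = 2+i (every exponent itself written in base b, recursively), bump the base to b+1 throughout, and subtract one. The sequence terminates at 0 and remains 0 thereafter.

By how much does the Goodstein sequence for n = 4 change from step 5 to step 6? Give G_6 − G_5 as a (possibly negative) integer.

30

G_0 = 4. HB_2(4) = 2^2. Bump = 27. G_1 = 26.
G_1 = 26. HB_3(26) = 2·3^2 + 2·3 + 2. Bump = 42. G_2 = 41.
G_2 = 41. HB_4(41) = 2·4^2 + 2·4 + 1. Bump = 61. G_3 = 60.
G_3 = 60. HB_5(60) = 2·5^2 + 2·5. Bump = 84. G_4 = 83.
G_4 = 83. HB_6(83) = 2·6^2 + 6 + 5. Bump = 110. G_5 = 109.
G_5 = 109. HB_7(109) = 2·7^2 + 7 + 4. Bump = 140. G_6 = 139.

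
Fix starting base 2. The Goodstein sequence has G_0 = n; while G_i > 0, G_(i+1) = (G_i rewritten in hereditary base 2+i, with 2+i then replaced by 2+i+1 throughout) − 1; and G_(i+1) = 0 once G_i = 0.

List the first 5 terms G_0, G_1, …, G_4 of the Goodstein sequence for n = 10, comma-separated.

10, 83, 1025, 15625, 279935

step 0: 10 = 2^(2 + 1) + 2; sub 3 for 2: 3^(3 + 1) + 3; = 84; G_1 = 84−1 = 83
step 1: 83 = 3^(3 + 1) + 2; sub 4 for 3: 4^(4 + 1) + 2; = 1026; G_2 = 1026−1 = 1025
step 2: 1025 = 4^(4 + 1) + 1; sub 5 for 4: 5^(5 + 1) + 1; = 15626; G_3 = 15626−1 = 15625
step 3: 15625 = 5^(5 + 1); sub 6 for 5: 6^(6 + 1); = 279936; G_4 = 279936−1 = 279935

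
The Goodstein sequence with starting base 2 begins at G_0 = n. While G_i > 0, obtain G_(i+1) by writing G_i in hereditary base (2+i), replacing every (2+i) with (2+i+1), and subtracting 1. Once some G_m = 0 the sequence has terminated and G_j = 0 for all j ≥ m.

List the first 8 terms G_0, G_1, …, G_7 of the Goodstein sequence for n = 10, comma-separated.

base 2: 10 = 2^(2 + 1) + 2; at 3: 3^(3 + 1) + 3 = 84; next = 83
base 3: 83 = 3^(3 + 1) + 2; at 4: 4^(4 + 1) + 2 = 1026; next = 1025
base 4: 1025 = 4^(4 + 1) + 1; at 5: 5^(5 + 1) + 1 = 15626; next = 15625
base 5: 15625 = 5^(5 + 1); at 6: 6^(6 + 1) = 279936; next = 279935
base 6: 279935 = 5·6^6 + 5·6^5 + 5·6^4 + 5·6^3 + 5·6^2 + 5·6 + 5; at 7: 5·7^7 + 5·7^5 + 5·7^4 + 5·7^3 + 5·7^2 + 5·7 + 5 = 4215755; next = 4215754
base 7: 4215754 = 5·7^7 + 5·7^5 + 5·7^4 + 5·7^3 + 5·7^2 + 5·7 + 4; at 8: 5·8^8 + 5·8^5 + 5·8^4 + 5·8^3 + 5·8^2 + 5·8 + 4 = 84073324; next = 84073323
base 8: 84073323 = 5·8^8 + 5·8^5 + 5·8^4 + 5·8^3 + 5·8^2 + 5·8 + 3; at 9: 5·9^9 + 5·9^5 + 5·9^4 + 5·9^3 + 5·9^2 + 5·9 + 3 = 1937434593; next = 1937434592

10, 83, 1025, 15625, 279935, 4215754, 84073323, 1937434592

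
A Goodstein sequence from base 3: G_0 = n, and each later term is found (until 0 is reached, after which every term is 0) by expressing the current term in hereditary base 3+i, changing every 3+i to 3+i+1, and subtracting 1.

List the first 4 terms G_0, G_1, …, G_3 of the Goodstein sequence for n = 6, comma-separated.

6, 7, 7, 7

G_0 = 6. HB_3(6) = 2·3. Bump = 8. G_1 = 7.
G_1 = 7. HB_4(7) = 4 + 3. Bump = 8. G_2 = 7.
G_2 = 7. HB_5(7) = 5 + 2. Bump = 8. G_3 = 7.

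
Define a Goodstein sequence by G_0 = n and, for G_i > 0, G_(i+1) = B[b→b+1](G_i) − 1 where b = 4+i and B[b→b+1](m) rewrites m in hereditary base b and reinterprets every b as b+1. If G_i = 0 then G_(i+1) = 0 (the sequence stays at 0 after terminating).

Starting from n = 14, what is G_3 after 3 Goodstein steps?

20

14 —HB4→ 3·4 + 2 —bump→ 3·5 + 2 = 17 —(−1)→ 16
16 —HB5→ 3·5 + 1 —bump→ 3·6 + 1 = 19 —(−1)→ 18
18 —HB6→ 3·6 —bump→ 3·7 = 21 —(−1)→ 20
20 —HB7→ 2·7 + 6 —bump→ 2·8 + 6 = 22 —(−1)→ 21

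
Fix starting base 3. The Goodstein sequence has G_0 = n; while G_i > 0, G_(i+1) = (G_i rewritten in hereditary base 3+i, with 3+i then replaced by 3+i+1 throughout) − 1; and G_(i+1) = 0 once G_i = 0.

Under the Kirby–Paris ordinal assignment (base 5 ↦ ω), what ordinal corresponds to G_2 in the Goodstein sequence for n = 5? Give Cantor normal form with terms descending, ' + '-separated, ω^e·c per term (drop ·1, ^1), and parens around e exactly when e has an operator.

ω

base 3: 5 = 3 + 2; at 4: 4 + 2 = 6; next = 5
base 4: 5 = 4 + 1; at 5: 5 + 1 = 6; next = 5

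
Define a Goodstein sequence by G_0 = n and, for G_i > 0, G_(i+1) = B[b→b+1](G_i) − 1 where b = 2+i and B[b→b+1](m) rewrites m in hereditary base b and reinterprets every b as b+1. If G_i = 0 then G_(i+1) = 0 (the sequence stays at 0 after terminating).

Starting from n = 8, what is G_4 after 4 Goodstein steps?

G_0=8  [base 2] 2^(2 + 1)  →[2↦3]→  3^(3 + 1) = 81  −1 ⇒ G_1=80
G_1=80  [base 3] 2·3^3 + 2·3^2 + 2·3 + 2  →[3↦4]→  2·4^4 + 2·4^2 + 2·4 + 2 = 554  −1 ⇒ G_2=553
G_2=553  [base 4] 2·4^4 + 2·4^2 + 2·4 + 1  →[4↦5]→  2·5^5 + 2·5^2 + 2·5 + 1 = 6311  −1 ⇒ G_3=6310
G_3=6310  [base 5] 2·5^5 + 2·5^2 + 2·5  →[5↦6]→  2·6^6 + 2·6^2 + 2·6 = 93396  −1 ⇒ G_4=93395
G_4=93395  [base 6] 2·6^6 + 2·6^2 + 6 + 5  →[6↦7]→  2·7^7 + 2·7^2 + 7 + 5 = 1647196  −1 ⇒ G_5=1647195

93395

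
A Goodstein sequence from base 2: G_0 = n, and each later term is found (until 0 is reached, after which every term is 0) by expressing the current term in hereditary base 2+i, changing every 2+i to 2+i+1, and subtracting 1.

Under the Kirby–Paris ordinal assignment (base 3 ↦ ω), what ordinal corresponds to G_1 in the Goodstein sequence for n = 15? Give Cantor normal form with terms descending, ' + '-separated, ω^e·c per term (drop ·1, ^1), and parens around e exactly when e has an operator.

ω^(ω + 1) + ω^ω + ω

base 2: 15 = 2^(2 + 1) + 2^2 + 2 + 1; at 3: 3^(3 + 1) + 3^3 + 3 + 1 = 112; next = 111
base 3: 111 = 3^(3 + 1) + 3^3 + 3; at 4: 4^(4 + 1) + 4^4 + 4 = 1284; next = 1283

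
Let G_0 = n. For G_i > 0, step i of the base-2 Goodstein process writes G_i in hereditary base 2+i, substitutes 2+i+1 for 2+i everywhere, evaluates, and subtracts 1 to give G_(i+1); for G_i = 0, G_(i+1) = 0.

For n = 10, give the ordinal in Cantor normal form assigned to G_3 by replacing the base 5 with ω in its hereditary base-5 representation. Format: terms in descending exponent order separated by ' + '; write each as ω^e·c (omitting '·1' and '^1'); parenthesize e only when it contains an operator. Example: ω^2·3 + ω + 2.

i=0: 10 = 2^(2 + 1) + 2 (b=2); 2→3: 3^(3 + 1) + 3 = 84; 84−1 = 83
i=1: 83 = 3^(3 + 1) + 2 (b=3); 3→4: 4^(4 + 1) + 2 = 1026; 1026−1 = 1025
i=2: 1025 = 4^(4 + 1) + 1 (b=4); 4→5: 5^(5 + 1) + 1 = 15626; 15626−1 = 15625
i=3: 15625 = 5^(5 + 1) (b=5); 5→6: 6^(6 + 1) = 279936; 279936−1 = 279935

ω^(ω + 1)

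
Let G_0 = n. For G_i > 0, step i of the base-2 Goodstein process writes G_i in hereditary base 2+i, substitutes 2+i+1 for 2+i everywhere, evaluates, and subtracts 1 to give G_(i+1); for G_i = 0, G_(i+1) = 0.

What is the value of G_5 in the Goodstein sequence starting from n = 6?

(0) 6|_2 = 2^2 + 2 ↦ 3^3 + 3|_3 = 30 ⇒ 29
(1) 29|_3 = 3^3 + 2 ↦ 4^4 + 2|_4 = 258 ⇒ 257
(2) 257|_4 = 4^4 + 1 ↦ 5^5 + 1|_5 = 3126 ⇒ 3125
(3) 3125|_5 = 5^5 ↦ 6^6|_6 = 46656 ⇒ 46655
(4) 46655|_6 = 5·6^5 + 5·6^4 + 5·6^3 + 5·6^2 + 5·6 + 5 ↦ 5·7^5 + 5·7^4 + 5·7^3 + 5·7^2 + 5·7 + 5|_7 = 98040 ⇒ 98039

98039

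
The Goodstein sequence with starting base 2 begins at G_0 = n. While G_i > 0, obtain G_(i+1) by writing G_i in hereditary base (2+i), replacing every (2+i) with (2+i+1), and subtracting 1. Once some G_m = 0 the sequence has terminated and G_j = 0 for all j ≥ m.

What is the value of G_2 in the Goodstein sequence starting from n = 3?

3

3 —HB2→ 2 + 1 —bump→ 3 + 1 = 4 —(−1)→ 3
3 —HB3→ 3 —bump→ 4 = 4 —(−1)→ 3
3 —HB4→ 3 —bump→ 3 = 3 —(−1)→ 2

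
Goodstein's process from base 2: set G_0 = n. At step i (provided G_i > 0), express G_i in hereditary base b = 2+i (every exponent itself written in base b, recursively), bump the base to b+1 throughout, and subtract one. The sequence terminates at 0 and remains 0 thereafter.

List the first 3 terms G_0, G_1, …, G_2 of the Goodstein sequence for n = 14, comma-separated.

14, 110, 1281

base 2: 14 = 2^(2 + 1) + 2^2 + 2; at 3: 3^(3 + 1) + 3^3 + 3 = 111; next = 110
base 3: 110 = 3^(3 + 1) + 3^3 + 2; at 4: 4^(4 + 1) + 4^4 + 2 = 1282; next = 1281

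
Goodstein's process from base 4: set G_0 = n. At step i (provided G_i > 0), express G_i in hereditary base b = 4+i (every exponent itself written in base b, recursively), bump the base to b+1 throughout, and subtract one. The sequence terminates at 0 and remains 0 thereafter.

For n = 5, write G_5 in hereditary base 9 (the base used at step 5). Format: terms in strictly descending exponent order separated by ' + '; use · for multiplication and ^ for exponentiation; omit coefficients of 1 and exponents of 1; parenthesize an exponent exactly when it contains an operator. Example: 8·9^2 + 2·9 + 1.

base 4: 5 = 4 + 1; at 5: 5 + 1 = 6; next = 5
base 5: 5 = 5; at 6: 6 = 6; next = 5
base 6: 5 = 5; at 7: 5 = 5; next = 4
base 7: 4 = 4; at 8: 4 = 4; next = 3
base 8: 3 = 3; at 9: 3 = 3; next = 2
base 9: 2 = 2; at 10: 2 = 2; next = 1

2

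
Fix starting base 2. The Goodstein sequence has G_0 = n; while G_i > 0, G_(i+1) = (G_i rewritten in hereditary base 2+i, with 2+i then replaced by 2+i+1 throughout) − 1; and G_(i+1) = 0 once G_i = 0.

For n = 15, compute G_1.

111

[0] 15 ≡ 2^(2 + 1) + 2^2 + 2 + 1 (base 2). Lift 3: 112. −1: 111.
[1] 111 ≡ 3^(3 + 1) + 3^3 + 3 (base 3). Lift 4: 1284. −1: 1283.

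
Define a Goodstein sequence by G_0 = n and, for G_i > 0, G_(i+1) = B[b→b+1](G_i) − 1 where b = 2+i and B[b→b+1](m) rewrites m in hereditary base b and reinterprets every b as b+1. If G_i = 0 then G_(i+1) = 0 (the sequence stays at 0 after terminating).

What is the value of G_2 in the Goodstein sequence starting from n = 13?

i=0: 13 = 2^(2 + 1) + 2^2 + 1 (b=2); 2→3: 3^(3 + 1) + 3^3 + 1 = 109; 109−1 = 108
i=1: 108 = 3^(3 + 1) + 3^3 (b=3); 3→4: 4^(4 + 1) + 4^4 = 1280; 1280−1 = 1279
i=2: 1279 = 4^(4 + 1) + 3·4^3 + 3·4^2 + 3·4 + 3 (b=4); 4→5: 5^(5 + 1) + 3·5^3 + 3·5^2 + 3·5 + 3 = 16093; 16093−1 = 16092

1279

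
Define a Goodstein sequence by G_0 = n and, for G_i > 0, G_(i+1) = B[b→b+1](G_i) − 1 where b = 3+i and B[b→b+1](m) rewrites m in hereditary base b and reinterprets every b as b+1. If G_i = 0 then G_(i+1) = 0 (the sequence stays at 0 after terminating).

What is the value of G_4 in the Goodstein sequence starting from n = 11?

(0) 11|_3 = 3^2 + 2 ↦ 4^2 + 2|_4 = 18 ⇒ 17
(1) 17|_4 = 4^2 + 1 ↦ 5^2 + 1|_5 = 26 ⇒ 25
(2) 25|_5 = 5^2 ↦ 6^2|_6 = 36 ⇒ 35
(3) 35|_6 = 5·6 + 5 ↦ 5·7 + 5|_7 = 40 ⇒ 39
(4) 39|_7 = 5·7 + 4 ↦ 5·8 + 4|_8 = 44 ⇒ 43

39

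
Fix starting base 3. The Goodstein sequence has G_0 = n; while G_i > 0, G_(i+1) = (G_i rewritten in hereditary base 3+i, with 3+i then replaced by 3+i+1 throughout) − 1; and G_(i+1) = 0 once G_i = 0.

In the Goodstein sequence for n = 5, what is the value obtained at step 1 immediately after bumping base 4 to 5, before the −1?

6

G_0=5  [base 3] 3 + 2  →[3↦4]→  4 + 2 = 6  −1 ⇒ G_1=5
G_1=5  [base 4] 4 + 1  →[4↦5]→  5 + 1 = 6  −1 ⇒ G_2=5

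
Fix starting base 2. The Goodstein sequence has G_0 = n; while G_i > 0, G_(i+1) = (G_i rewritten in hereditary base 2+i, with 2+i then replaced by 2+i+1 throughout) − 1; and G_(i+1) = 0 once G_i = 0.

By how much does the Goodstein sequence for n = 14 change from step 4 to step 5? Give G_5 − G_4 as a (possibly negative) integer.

5536249

G_0 = 14. HB_2(14) = 2^(2 + 1) + 2^2 + 2. Bump = 111. G_1 = 110.
G_1 = 110. HB_3(110) = 3^(3 + 1) + 3^3 + 2. Bump = 1282. G_2 = 1281.
G_2 = 1281. HB_4(1281) = 4^(4 + 1) + 4^4 + 1. Bump = 18751. G_3 = 18750.
G_3 = 18750. HB_5(18750) = 5^(5 + 1) + 5^5. Bump = 326592. G_4 = 326591.
G_4 = 326591. HB_6(326591) = 6^(6 + 1) + 5·6^5 + 5·6^4 + 5·6^3 + 5·6^2 + 5·6 + 5. Bump = 5862841. G_5 = 5862840.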